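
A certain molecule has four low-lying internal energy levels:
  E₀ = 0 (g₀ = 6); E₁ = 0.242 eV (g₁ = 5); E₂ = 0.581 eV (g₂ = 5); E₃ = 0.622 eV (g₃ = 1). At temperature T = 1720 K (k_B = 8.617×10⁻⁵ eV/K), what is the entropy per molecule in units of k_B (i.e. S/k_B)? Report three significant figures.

k_BT = 8.617×10⁻⁵ × 1720 K = 0.14821 eV.
Eᵢ/kT = 0, 1.6328, 3.9201, 4.1967.
Z = Σ gᵢe^(−Eᵢ/kT) = 6·e^(−0) + 5·e^(−1.6328) + 5·e^(−3.9201) + 1·e^(−4.1967) = 6.0000 + 0.97691 + 0.099196 + 0.015045 = 7.0912.
⟨E⟩ = Σ EᵢPᵢ = 0.042786 eV.
S/k_B = ln Z + ⟨E⟩/kT = ln(7.0912) + 0.042786/0.14821 = 1.9589 + 0.28868 = 2.25.

2.25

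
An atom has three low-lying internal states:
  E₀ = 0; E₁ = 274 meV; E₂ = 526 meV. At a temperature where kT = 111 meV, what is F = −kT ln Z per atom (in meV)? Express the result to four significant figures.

Eᵢ/kT = 0, 2.46847, 4.73874.
Z = Σ e^(−Eᵢ/kT) = e^(−0) + e^(−2.46847) + e^(−4.73874) = 1.00000 + 0.0847144 + 0.00874966 = 1.09346.
F = −kT ln Z = −111 × ln(1.09346) = −111 × 0.0893470 = -9.918 meV.

-9.918 meV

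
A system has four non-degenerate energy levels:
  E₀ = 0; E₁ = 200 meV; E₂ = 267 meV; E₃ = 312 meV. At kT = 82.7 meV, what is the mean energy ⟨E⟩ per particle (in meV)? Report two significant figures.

31 meV

Eᵢ/kT = 0, 2.418, 3.229, 3.773.
Z = Σ e^(−Eᵢ/kT) = e^(−0) + e^(−2.418) + e^(−3.229) + e^(−3.773) = 1.000 + 0.08910 + 0.03960 + 0.02298 = 1.152.
⟨E⟩ = Σ Eᵢ e^(−Eᵢ/kT) / Z = (0·1.000 + 200·0.08910 + 267·0.03960 + 312·0.02298) / 1.152 = 31 meV.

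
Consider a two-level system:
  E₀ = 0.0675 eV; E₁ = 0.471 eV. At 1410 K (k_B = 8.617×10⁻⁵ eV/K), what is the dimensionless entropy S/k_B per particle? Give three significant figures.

0.151

k_BT = 8.617×10⁻⁵ × 1410 K = 0.12150 eV.
Eᵢ/kT = 0.55556, 3.8765.
Z = Σ e^(−Eᵢ/kT) = e^(−0.55556) + e^(−3.8765) = 0.57375 + 0.020723 = 0.59447.
⟨E⟩ = Σ EᵢPᵢ = 0.081566 eV.
S/k_B = ln Z + ⟨E⟩/kT = ln(0.59447) + 0.081566/0.12150 = -0.52009 + 0.67133 = 0.151.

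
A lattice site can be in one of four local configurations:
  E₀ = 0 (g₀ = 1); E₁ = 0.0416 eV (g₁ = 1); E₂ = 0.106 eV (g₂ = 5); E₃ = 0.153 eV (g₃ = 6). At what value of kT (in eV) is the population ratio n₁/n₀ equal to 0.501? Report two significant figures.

n₁/n₀ = (g₁/g₀) exp[−(E₁−E₀)/kT] = 0.501.
⇒ (E₁−E₀)/kT = ln((1/1)/0.501) = ln(1.996) = 0.6911.
kT = 0.0416 eV / 0.6911 = 0.060 eV.

0.060 eV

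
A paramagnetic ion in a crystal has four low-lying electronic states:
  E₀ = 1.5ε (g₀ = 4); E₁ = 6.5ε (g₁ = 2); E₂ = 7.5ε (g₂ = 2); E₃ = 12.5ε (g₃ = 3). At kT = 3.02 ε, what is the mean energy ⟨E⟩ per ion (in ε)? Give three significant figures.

Eᵢ/kT = 0.49669, 2.1523, 2.4834, 4.1391.
Z = Σ gᵢe^(−Eᵢ/kT) = 4·e^(−0.49669) + 2·e^(−2.1523) + 2·e^(−2.4834) + 3·e^(−4.1391) = 2.4342 + 0.23243 + 0.16692 + 0.047812 = 2.8814.
⟨E⟩ = Σ Eᵢ gᵢe^(−Eᵢ/kT) / Z = (1.5·2.4342 + 6.5·0.23243 + 7.5·0.16692 + 12.5·0.047812) / 2.8814 = 2.43 ε.

2.43 ε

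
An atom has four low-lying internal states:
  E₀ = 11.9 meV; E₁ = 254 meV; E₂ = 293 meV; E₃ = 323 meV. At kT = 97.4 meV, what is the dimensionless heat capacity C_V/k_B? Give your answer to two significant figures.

1.0

Eᵢ/kT = 0.1222, 2.608, 3.008, 3.316.
Z = Σ e^(−Eᵢ/kT) = e^(−0.1222) + e^(−2.608) + e^(−3.008) + e^(−3.316) = 0.8850 + 0.07368 + 0.04939 + 0.03630 = 1.044.
⟨E⟩ = 53.11 meV, ⟨E²⟩ = 12360 meV².
C_V/k_B = (⟨E²⟩ − ⟨E⟩²)/(kT)² = (12360 − 2821)/9487 = 1.0.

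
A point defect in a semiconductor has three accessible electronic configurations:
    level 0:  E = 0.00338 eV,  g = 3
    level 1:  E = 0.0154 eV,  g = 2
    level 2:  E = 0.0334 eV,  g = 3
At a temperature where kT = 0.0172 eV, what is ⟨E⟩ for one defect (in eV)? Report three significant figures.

0.00951 eV

Eᵢ/kT = 0.19651, 0.89535, 1.9419.
Z = Σ gᵢe^(−Eᵢ/kT) = 3·e^(−0.19651) + 2·e^(−0.89535) + 3·e^(−1.9419) = 2.4648 + 0.81693 + 0.43029 = 3.7120.
⟨E⟩ = Σ Eᵢ gᵢe^(−Eᵢ/kT) / Z = (0.00338·2.4648 + 0.0154·0.81693 + 0.0334·0.43029) / 3.7120 = 0.00951 eV.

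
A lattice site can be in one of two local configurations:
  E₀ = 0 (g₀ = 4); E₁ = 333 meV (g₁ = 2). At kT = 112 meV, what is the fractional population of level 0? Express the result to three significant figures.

0.975

Eᵢ/kT = 0, 2.9732.
Z = Σ gᵢe^(−Eᵢ/kT) = 4·e^(−0) + 2·e^(−2.9732) = 4.0000 + 0.10228 = 4.1023.
P₀ = g₀ e^(−E₀/kT) / Z = 4.0000/4.1023 = 0.975.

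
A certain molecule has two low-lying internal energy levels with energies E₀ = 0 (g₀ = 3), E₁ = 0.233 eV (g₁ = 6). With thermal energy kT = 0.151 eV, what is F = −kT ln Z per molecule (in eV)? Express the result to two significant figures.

Eᵢ/kT = 0, 1.543.
Z = Σ gᵢe^(−Eᵢ/kT) = 3·e^(−0) + 6·e^(−1.543) = 3.000 + 1.282 = 4.282.
F = −kT ln Z = −0.151 × ln(4.282) = −0.151 × 1.454 = -0.22 eV.

-0.22 eV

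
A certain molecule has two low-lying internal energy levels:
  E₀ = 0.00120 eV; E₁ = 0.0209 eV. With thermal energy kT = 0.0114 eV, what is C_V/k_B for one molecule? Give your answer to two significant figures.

Eᵢ/kT = 0.1053, 1.833.
Z = Σ e^(−Eᵢ/kT) = e^(−0.1053) + e^(−1.833) = 0.9001 + 0.1599 = 1.060.
⟨E⟩ = 0.004172 eV, ⟨E²⟩ = 0.00006712 eV².
C_V/k_B = (⟨E²⟩ − ⟨E⟩²)/(kT)² = (0.00006712 − 0.00001741)/0.0001300 = 0.38.

0.38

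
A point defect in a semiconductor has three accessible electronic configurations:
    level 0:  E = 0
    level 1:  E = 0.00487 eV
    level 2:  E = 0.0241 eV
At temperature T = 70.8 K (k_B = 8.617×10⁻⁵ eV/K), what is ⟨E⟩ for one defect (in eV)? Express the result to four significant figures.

0.001808 eV

k_BT = 8.617×10⁻⁵ × 70.8 K = 0.00610084 eV.
Eᵢ/kT = 0, 0.798251, 3.95028.
Z = Σ e^(−Eᵢ/kT) = e^(−0) + e^(−0.798251) + e^(−3.95028) = 1.00000 + 0.450116 + 0.0192493 = 1.46937.
⟨E⟩ = Σ Eᵢ e^(−Eᵢ/kT) / Z = (0·1.00000 + 0.00487·0.450116 + 0.0241·0.0192493) / 1.46937 = 0.001808 eV.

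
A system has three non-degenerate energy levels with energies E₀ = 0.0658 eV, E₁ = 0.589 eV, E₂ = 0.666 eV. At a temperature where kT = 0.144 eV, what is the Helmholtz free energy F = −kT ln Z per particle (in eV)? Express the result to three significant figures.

Eᵢ/kT = 0.45694, 4.0903, 4.6250.
Z = Σ e^(−Eᵢ/kT) = e^(−0.45694) + e^(−4.0903) + e^(−4.6250) = 0.63322 + 0.016734 + 0.0098037 = 0.65976.
F = −kT ln Z = −0.144 × ln(0.65976) = −0.144 × -0.41588 = 0.0599 eV.

0.0599 eV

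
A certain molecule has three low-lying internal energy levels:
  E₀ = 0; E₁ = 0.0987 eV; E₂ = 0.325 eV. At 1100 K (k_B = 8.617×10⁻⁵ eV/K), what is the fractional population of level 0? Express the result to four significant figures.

0.7218

k_BT = 8.617×10⁻⁵ × 1100 K = 0.0947870 eV.
Eᵢ/kT = 0, 1.04128, 3.42874.
Z = Σ e^(−Eᵢ/kT) = e^(−0) + e^(−1.04128) + e^(−3.42874) = 1.00000 + 0.353003 + 0.0324278 = 1.38543.
P₀ = e^(−E₀/kT) / Z = 1.00000/1.38543 = 0.7218.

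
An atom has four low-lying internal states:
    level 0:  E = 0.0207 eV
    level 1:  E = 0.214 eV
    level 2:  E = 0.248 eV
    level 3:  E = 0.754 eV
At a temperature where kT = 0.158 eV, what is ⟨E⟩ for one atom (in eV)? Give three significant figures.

0.0972 eV

Eᵢ/kT = 0.13101, 1.3544, 1.5696, 4.7722.
Z = Σ e^(−Eᵢ/kT) = e^(−0.13101) + e^(−1.3544) + e^(−1.5696) + e^(−4.7722) = 0.87721 + 0.25810 + 0.20813 + 0.0084617 = 1.3519.
⟨E⟩ = Σ Eᵢ e^(−Eᵢ/kT) / Z = (0.0207·0.87721 + 0.214·0.25810 + 0.248·0.20813 + 0.754·0.0084617) / 1.3519 = 0.0972 eV.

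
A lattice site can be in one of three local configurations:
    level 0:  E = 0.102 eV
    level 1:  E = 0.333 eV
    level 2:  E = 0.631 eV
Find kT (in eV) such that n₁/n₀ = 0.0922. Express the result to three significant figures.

n₁/n₀ = exp[−(E₁−E₀)/kT] = 0.0922.
⇒ (E₁−E₀)/kT = ln(1/0.0922) = ln(10.846) = 2.3838.
kT = 0.231 eV / 2.3838 = 0.0969 eV.

0.0969 eV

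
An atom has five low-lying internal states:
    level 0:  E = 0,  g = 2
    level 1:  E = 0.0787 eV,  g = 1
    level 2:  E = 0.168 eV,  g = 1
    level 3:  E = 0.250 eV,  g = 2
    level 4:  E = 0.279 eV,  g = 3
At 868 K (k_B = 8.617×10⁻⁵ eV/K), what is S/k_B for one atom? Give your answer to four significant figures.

k_BT = 8.617×10⁻⁵ × 868 K = 0.0747956 eV.
Eᵢ/kT = 0, 1.05220, 2.24612, 3.34244, 3.73017.
Z = Σ gᵢe^(−Eᵢ/kT) = 2·e^(−0) + 1·e^(−1.05220) + 1·e^(−2.24612) + 2·e^(−3.34244) + 3·e^(−3.73017) = 2.00000 + 0.349169 + 0.105809 + 0.0707012 + 0.0719663 = 2.59765.
⟨E⟩ = Σ EᵢPᵢ = 0.0319556 eV.
S/k_B = ln Z + ⟨E⟩/kT = ln(2.59765) + 0.0319556/0.0747956 = 0.954607 + 0.427239 = 1.382.

1.382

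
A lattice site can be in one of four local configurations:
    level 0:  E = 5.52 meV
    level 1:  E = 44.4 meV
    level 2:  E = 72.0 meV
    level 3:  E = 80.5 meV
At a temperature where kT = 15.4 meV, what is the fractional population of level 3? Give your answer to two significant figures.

Eᵢ/kT = 0.3584, 2.883, 4.675, 5.227.
Z = Σ e^(−Eᵢ/kT) = e^(−0.3584) + e^(−2.883) + e^(−4.675) + e^(−5.227) = 0.6988 + 0.05597 + 0.009326 + 0.005370 = 0.7695.
P₃ = e^(−E₃/kT) / Z = 0.005370/0.7695 = 0.0070.

0.0070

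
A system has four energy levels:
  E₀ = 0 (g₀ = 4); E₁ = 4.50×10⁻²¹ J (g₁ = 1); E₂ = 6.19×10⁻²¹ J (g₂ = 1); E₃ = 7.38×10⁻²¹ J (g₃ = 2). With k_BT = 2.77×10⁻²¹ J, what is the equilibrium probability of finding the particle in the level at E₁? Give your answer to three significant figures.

Eᵢ/kT = 0, 1.6245, 2.2347, 2.6643.
Z = Σ gᵢe^(−Eᵢ/kT) = 4·e^(−0) + 1·e^(−1.6245) + 1·e^(−2.2347) + 2·e^(−2.6643) = 4.0000 + 0.19701 + 0.10702 + 0.13930 = 4.4433.
P₁ = g₁ e^(−E₁/kT) / Z = 0.19701/4.4433 = 0.0443.

0.0443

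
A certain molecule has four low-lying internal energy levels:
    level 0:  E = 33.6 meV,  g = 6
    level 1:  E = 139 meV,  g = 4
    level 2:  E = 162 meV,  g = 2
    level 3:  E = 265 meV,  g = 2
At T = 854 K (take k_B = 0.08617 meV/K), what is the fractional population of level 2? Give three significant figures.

0.0473

k_BT = 0.08617 × 854 K = 73.589 meV.
Eᵢ/kT = 0.45659, 1.8889, 2.2014, 3.6011.
Z = Σ gᵢe^(−Eᵢ/kT) = 6·e^(−0.45659) + 4·e^(−1.8889) + 2·e^(−2.2014) + 2·e^(−3.6011) = 3.8006 + 0.60495 + 0.22130 + 0.054587 = 4.6814.
P₂ = g₂ e^(−E₂/kT) / Z = 0.22130/4.6814 = 0.0473.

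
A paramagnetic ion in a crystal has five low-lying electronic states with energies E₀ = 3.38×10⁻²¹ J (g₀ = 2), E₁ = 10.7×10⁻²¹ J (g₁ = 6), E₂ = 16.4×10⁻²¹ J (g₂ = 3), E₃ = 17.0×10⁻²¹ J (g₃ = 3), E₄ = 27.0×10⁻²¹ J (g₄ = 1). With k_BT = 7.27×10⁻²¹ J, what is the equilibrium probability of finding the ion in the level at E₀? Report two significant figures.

0.39

Eᵢ/kT = 0.4649, 1.472, 2.256, 2.338, 3.714.
Z = Σ gᵢe^(−Eᵢ/kT) = 2·e^(−0.4649) + 6·e^(−1.472) + 3·e^(−2.256) + 3·e^(−2.338) + 1·e^(−3.714) = 1.256 + 1.377 + 0.3143 + 0.2896 + 0.02438 = 3.261.
P₀ = g₀ e^(−E₀/kT) / Z = 1.256/3.261 = 0.39.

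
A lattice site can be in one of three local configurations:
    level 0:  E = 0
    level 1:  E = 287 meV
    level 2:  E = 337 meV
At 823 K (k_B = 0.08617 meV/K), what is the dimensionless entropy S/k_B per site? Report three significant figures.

k_BT = 0.08617 × 823 K = 70.918 meV.
Eᵢ/kT = 0, 4.0469, 4.7520.
Z = Σ e^(−Eᵢ/kT) = e^(−0) + e^(−4.0469) + e^(−4.7520) = 1.0000 + 0.017476 + 0.0086344 = 1.0261.
⟨E⟩ = Σ EᵢPᵢ = 7.7238 meV.
S/k_B = ln Z + ⟨E⟩/kT = ln(1.0261) + 7.7238/70.918 = 0.025765 + 0.10891 = 0.135.

0.135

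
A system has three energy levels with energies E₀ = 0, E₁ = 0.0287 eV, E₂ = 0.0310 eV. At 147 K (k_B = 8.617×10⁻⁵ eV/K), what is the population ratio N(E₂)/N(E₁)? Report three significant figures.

0.834

k_BT = 8.617×10⁻⁵ × 147 K = 0.012667 eV.
n₂/n₁ = exp[−(E₂−E₁)/kT] = exp(−(0.0023 eV)/(0.012667 eV)) = exp(-0.18157) = 0.834.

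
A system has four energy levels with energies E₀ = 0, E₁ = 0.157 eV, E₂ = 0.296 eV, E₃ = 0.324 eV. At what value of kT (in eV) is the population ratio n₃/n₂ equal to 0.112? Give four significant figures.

n₃/n₂ = exp[−(E₃−E₂)/kT] = 0.112.
⇒ (E₃−E₂)/kT = ln(1/0.112) = ln(8.92857) = 2.18926.
kT = 0.028 eV / 2.18926 = 0.01279 eV.

0.01279 eV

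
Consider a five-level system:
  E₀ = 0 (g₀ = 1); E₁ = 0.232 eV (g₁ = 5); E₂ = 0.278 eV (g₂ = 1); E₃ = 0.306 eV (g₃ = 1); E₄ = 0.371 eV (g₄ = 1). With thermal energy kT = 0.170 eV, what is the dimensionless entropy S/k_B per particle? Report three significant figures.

1.96

Eᵢ/kT = 0, 1.3647, 1.6353, 1.8000, 2.1824.
Z = Σ gᵢe^(−Eᵢ/kT) = 1·e^(−0) + 5·e^(−1.3647) + 1·e^(−1.6353) + 1·e^(−1.8000) + 1·e^(−2.1824) = 1.0000 + 1.2773 + 0.19489 + 0.16530 + 0.11277 = 2.7503.
⟨E⟩ = Σ EᵢPᵢ = 0.16105 eV.
S/k_B = ln Z + ⟨E⟩/kT = ln(2.7503) + 0.16105/0.170 = 1.0117 + 0.94735 = 1.96.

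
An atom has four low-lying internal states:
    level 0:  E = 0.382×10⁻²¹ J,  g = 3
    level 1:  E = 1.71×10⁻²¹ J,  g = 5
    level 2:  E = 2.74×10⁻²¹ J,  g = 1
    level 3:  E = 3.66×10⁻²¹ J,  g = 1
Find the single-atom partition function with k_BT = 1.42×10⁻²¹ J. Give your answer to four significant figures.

Z = 4.013

Eᵢ/kT = 0.269014, 1.20423, 1.92958, 2.57746.
Z = Σ gᵢe^(−Eᵢ/kT) = 3·e^(−0.269014) + 5·e^(−1.20423) + 1·e^(−1.92958) + 1·e^(−2.57746) = 2.29240 + 1.49961 + 0.145209 + 0.0759667 = 4.01319.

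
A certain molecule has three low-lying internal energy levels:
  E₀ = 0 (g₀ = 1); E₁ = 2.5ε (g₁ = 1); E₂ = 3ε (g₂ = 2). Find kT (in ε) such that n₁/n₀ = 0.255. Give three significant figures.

1.83 ε

n₁/n₀ = (g₁/g₀) exp[−(E₁−E₀)/kT] = 0.255.
⇒ (E₁−E₀)/kT = ln((1/1)/0.255) = ln(3.9216) = 1.3665.
kT = 2.5ε / 1.3665 = 1.83 ε.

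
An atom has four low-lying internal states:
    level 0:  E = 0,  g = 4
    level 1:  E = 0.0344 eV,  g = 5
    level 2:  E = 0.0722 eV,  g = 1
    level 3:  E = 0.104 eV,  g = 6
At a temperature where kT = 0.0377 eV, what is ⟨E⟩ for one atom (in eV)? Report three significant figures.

0.0182 eV

Eᵢ/kT = 0, 0.91247, 1.9151, 2.7586.
Z = Σ gᵢe^(−Eᵢ/kT) = 4·e^(−0) + 5·e^(−0.91247) + 1·e^(−1.9151) + 6·e^(−2.7586) = 4.0000 + 2.0077 + 0.14733 + 0.38028 = 6.5353.
⟨E⟩ = Σ Eᵢ gᵢe^(−Eᵢ/kT) / Z = (0·4.0000 + 0.0344·2.0077 + 0.0722·0.14733 + 0.104·0.38028) / 6.5353 = 0.0182 eV.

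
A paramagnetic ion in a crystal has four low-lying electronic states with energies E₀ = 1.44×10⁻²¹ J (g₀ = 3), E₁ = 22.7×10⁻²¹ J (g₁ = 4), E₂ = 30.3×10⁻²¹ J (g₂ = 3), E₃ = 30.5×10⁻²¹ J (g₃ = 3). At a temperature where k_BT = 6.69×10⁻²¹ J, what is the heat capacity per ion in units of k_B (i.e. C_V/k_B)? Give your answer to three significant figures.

Eᵢ/kT = 0.21525, 3.3931, 4.5291, 4.5590.
Z = Σ gᵢe^(−Eᵢ/kT) = 3·e^(−0.21525) + 4·e^(−3.3931) + 3·e^(−4.5291) + 3·e^(−4.5590) = 2.4190 + 0.13442 + 0.032371 + 0.031418 = 2.6172.
⟨E⟩ = 3.2377, ⟨E²⟩ = 50.905.
C_V/k_B = (⟨E²⟩ − ⟨E⟩²)/(kT)² = (50.905 − 10.483)/44.756 = 0.903.

0.903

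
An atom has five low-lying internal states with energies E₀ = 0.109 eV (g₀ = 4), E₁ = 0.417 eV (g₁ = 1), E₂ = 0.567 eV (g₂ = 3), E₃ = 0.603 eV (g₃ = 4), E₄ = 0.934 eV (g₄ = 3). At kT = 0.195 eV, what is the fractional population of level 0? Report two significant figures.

Eᵢ/kT = 0.5590, 2.138, 2.908, 3.092, 4.790.
Z = Σ gᵢe^(−Eᵢ/kT) = 4·e^(−0.5590) + 1·e^(−2.138) + 3·e^(−2.908) + 4·e^(−3.092) + 3·e^(−4.790) = 2.287 + 0.1179 + 0.1638 + 0.1816 + 0.02494 = 2.775.
P₀ = g₀ e^(−E₀/kT) / Z = 2.287/2.775 = 0.82.

0.82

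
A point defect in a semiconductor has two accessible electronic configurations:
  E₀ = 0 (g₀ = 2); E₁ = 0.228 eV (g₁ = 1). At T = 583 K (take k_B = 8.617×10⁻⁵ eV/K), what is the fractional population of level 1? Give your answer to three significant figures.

k_BT = 8.617×10⁻⁵ × 583 K = 0.050237 eV.
Eᵢ/kT = 0, 4.5385.
Z = Σ gᵢe^(−Eᵢ/kT) = 2·e^(−0) + 1·e^(−4.5385) = 2.0000 + 0.010689 = 2.0107.
P₁ = g₁ e^(−E₁/kT) / Z = 0.010689/2.0107 = 0.00532.

0.00532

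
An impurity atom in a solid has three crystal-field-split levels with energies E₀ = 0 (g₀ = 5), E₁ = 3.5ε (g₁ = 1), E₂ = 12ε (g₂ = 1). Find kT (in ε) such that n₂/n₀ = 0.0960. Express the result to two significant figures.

n₂/n₀ = (g₂/g₀) exp[−(E₂−E₀)/kT] = 0.0960.
⇒ (E₂−E₀)/kT = ln((1/5)/0.0960) = ln(2.083) = 0.7338.
kT = 12ε / 0.7338 = 16 ε.

16 ε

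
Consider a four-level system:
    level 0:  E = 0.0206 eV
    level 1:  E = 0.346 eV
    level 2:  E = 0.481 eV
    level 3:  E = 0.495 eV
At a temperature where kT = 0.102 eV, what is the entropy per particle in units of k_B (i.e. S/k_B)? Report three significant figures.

Eᵢ/kT = 0.20196, 3.3922, 4.7157, 4.8529.
Z = Σ e^(−Eᵢ/kT) = e^(−0.20196) + e^(−3.3922) + e^(−4.7157) + e^(−4.8529) = 0.81713 + 0.033635 + 0.0089536 + 0.0078057 = 0.86752.
⟨E⟩ = Σ EᵢPᵢ = 0.042237 eV.
S/k_B = ln Z + ⟨E⟩/kT = ln(0.86752) + 0.042237/0.102 = -0.14212 + 0.41409 = 0.272.

0.272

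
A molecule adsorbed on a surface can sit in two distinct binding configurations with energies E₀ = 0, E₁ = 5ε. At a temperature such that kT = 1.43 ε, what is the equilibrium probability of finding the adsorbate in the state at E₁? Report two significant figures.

0.029

Eᵢ/kT = 0, 3.497.
Z = Σ e^(−Eᵢ/kT) = e^(−0) + e^(−3.497) = 1.000 + 0.03029 = 1.030.
P₁ = e^(−E₁/kT) / Z = 0.03029/1.030 = 0.029.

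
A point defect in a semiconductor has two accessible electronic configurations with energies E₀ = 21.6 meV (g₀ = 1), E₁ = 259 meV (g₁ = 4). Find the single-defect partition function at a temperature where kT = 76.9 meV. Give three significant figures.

Z = 0.893

Eᵢ/kT = 0.28088, 3.3680.
Z = Σ gᵢe^(−Eᵢ/kT) = 1·e^(−0.28088) + 4·e^(−3.3680) = 0.75512 + 0.13783 = 0.89295.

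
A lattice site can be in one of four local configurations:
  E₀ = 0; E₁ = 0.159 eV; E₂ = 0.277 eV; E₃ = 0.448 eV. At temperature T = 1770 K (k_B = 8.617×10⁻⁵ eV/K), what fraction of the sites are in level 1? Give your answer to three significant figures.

k_BT = 8.617×10⁻⁵ × 1770 K = 0.15252 eV.
Eᵢ/kT = 0, 1.0425, 1.8162, 2.9373.
Z = Σ e^(−Eᵢ/kT) = e^(−0) + e^(−1.0425) + e^(−1.8162) + e^(−2.9373) = 1.0000 + 0.35257 + 0.16264 + 0.053009 = 1.5682.
P₁ = e^(−E₁/kT) / Z = 0.35257/1.5682 = 0.225.

0.225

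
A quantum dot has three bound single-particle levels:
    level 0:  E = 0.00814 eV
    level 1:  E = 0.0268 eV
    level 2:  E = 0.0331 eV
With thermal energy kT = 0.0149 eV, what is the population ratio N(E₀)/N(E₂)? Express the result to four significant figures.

n₀/n₂ = exp[−(E₀−E₂)/kT] = exp(−(-0.02496 eV)/(0.0149 eV)) = exp(1.67517) = 5.340.

5.340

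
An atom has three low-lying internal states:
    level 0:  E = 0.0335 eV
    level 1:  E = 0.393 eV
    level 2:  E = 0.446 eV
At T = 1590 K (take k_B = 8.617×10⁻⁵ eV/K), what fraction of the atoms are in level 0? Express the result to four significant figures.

k_BT = 8.617×10⁻⁵ × 1590 K = 0.137010 eV.
Eᵢ/kT = 0.244508, 2.86840, 3.25524.
Z = Σ e^(−Eᵢ/kT) = e^(−0.244508) + e^(−2.86840) + e^(−3.25524) = 0.783090 + 0.0567897 + 0.0385716 = 0.878451.
P₀ = e^(−E₀/kT) / Z = 0.783090/0.878451 = 0.8914.

0.8914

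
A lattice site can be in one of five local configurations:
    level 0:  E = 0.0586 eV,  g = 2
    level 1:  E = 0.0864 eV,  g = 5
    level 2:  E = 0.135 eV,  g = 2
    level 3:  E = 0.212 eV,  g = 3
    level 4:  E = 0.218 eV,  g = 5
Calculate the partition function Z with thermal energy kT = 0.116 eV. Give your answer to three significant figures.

Eᵢ/kT = 0.50517, 0.74483, 1.1638, 1.8276, 1.8793.
Z = Σ gᵢe^(−Eᵢ/kT) = 2·e^(−0.50517) + 5·e^(−0.74483) + 2·e^(−1.1638) + 3·e^(−1.8276) + 5·e^(−1.8793) = 1.2068 + 2.3741 + 0.62459 + 0.48240 + 0.76348 = 5.4514.

Z = 5.45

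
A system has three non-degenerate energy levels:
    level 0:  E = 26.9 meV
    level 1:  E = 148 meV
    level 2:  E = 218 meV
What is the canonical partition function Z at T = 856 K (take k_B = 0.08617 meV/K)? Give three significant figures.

Z = 0.881

k_BT = 0.08617 × 856 K = 73.762 meV.
Eᵢ/kT = 0.36469, 2.0065, 2.9555.
Z = Σ e^(−Eᵢ/kT) = e^(−0.36469) + e^(−2.0065) + e^(−2.9555) = 0.69441 + 0.13446 + 0.052053 = 0.88092.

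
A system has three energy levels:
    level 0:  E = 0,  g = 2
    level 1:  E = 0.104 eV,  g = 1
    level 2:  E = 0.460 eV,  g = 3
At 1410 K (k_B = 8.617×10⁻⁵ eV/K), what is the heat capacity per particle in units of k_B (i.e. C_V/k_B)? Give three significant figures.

k_BT = 8.617×10⁻⁵ × 1410 K = 0.12150 eV.
Eᵢ/kT = 0, 0.85597, 3.7860.
Z = Σ gᵢe^(−Eᵢ/kT) = 2·e^(−0) + 1·e^(−0.85597) + 3·e^(−3.7860) = 2.0000 + 0.42487 + 0.068058 = 2.4929.
⟨E⟩ = 0.030283 eV, ⟨E²⟩ = 0.0076202 eV².
C_V/k_B = (⟨E²⟩ − ⟨E⟩²)/(kT)² = (0.0076202 − 0.00091706)/0.014762 = 0.454.

0.454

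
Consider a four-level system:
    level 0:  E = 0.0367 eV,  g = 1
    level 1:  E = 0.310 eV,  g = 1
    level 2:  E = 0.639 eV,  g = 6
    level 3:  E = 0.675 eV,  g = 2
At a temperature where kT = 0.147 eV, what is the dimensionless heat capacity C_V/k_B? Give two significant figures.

Eᵢ/kT = 0.2497, 2.109, 4.347, 4.592.
Z = Σ gᵢe^(−Eᵢ/kT) = 1·e^(−0.2497) + 1·e^(−2.109) + 6·e^(−4.347) + 2·e^(−4.592) = 0.7790 + 0.1214 + 0.07767 + 0.02027 = 0.9983.
⟨E⟩ = 0.1298 eV, ⟨E²⟩ = 0.05376 eV².
C_V/k_B = (⟨E²⟩ − ⟨E⟩²)/(kT)² = (0.05376 − 0.01685)/0.02161 = 1.7.

1.7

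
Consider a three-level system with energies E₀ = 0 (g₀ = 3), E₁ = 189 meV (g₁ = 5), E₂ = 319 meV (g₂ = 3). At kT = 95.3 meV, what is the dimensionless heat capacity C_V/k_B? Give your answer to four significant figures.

Eᵢ/kT = 0, 1.98321, 3.34732.
Z = Σ gᵢe^(−Eᵢ/kT) = 3·e^(−0) + 5·e^(−1.98321) + 3·e^(−3.34732) = 3.00000 + 0.688134 + 0.105536 = 3.79367.
⟨E⟩ = 43.1570 meV, ⟨E²⟩ = 9310.32 meV².
C_V/k_B = (⟨E²⟩ − ⟨E⟩²)/(kT)² = (9310.32 − 1862.53)/9082.09 = 0.8201.

0.8201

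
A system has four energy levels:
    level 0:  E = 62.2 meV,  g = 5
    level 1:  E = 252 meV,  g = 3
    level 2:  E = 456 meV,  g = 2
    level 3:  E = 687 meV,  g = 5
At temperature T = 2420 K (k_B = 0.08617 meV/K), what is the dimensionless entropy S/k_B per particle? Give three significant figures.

k_BT = 0.08617 × 2420 K = 208.53 meV.
Eᵢ/kT = 0.29828, 1.2085, 2.1867, 3.2945.
Z = Σ gᵢe^(−Eᵢ/kT) = 5·e^(−0.29828) + 3·e^(−1.2085) + 2·e^(−2.1867) + 5·e^(−3.2945) = 3.7105 + 0.89593 + 0.22457 + 0.18543 = 5.0164.
⟨E⟩ = Σ EᵢPᵢ = 136.82 meV.
S/k_B = ln Z + ⟨E⟩/kT = ln(5.0164) + 136.82/208.53 = 1.6127 + 0.65612 = 2.27.

2.27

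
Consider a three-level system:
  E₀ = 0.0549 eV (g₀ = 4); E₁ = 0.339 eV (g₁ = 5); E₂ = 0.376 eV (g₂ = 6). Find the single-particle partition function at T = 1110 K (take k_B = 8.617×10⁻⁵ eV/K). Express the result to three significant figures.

Z = 2.52

k_BT = 8.617×10⁻⁵ × 1110 K = 0.095649 eV.
Eᵢ/kT = 0.57397, 3.5442, 3.9310.
Z = Σ gᵢe^(−Eᵢ/kT) = 4·e^(−0.57397) + 5·e^(−3.5442) + 6·e^(−3.9310) = 2.2531 + 0.14446 + 0.11774 = 2.5153.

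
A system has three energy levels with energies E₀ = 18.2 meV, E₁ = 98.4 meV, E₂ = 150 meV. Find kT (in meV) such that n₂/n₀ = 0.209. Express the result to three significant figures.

84.2 meV

n₂/n₀ = exp[−(E₂−E₀)/kT] = 0.209.
⇒ (E₂−E₀)/kT = ln(1/0.209) = ln(4.7847) = 1.5654.
kT = 131.8 meV / 1.5654 = 84.2 meV.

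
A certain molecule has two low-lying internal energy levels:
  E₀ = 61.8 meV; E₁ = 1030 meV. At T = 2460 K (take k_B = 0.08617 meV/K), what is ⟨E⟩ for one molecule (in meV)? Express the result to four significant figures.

71.75 meV

k_BT = 0.08617 × 2460 K = 211.978 meV.
Eᵢ/kT = 0.291540, 4.85899.
Z = Σ e^(−Eᵢ/kT) = e^(−0.291540) + e^(−4.85899) = 0.747112 + 0.00775832 = 0.754870.
⟨E⟩ = Σ Eᵢ e^(−Eᵢ/kT) / Z = (61.8·0.747112 + 1030·0.00775832) / 0.754870 = 71.75 meV.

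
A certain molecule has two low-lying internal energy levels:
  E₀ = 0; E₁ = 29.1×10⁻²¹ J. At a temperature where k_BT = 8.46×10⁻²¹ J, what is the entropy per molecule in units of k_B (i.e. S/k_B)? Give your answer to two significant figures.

Eᵢ/kT = 0, 3.440.
Z = Σ e^(−Eᵢ/kT) = e^(−0) + e^(−3.440) = 1.000 + 0.03206 = 1.032.
⟨E⟩ = Σ EᵢPᵢ = 0.9040 ×10⁻²¹ J.
S/k_B = ln Z + ⟨E⟩/kT = ln(1.032) + 0.9040/8.46 = 0.03150 + 0.1069 = 0.14.

0.14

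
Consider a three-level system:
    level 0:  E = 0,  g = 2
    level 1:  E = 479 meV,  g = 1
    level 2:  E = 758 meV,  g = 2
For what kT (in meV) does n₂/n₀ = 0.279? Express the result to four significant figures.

n₂/n₀ = (g₂/g₀) exp[−(E₂−E₀)/kT] = 0.279.
⇒ (E₂−E₀)/kT = ln((2/2)/0.279) = ln(3.58423) = 1.27654.
kT = 758 meV / 1.27654 = 593.8 meV.

593.8 meV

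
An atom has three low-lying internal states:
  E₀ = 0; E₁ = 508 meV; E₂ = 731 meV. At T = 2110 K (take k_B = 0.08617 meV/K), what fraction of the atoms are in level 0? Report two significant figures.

0.93

k_BT = 0.08617 × 2110 K = 181.8 meV.
Eᵢ/kT = 0, 2.794, 4.021.
Z = Σ e^(−Eᵢ/kT) = e^(−0) + e^(−2.794) + e^(−4.021) = 1.000 + 0.06118 + 0.01794 = 1.079.
P₀ = e^(−E₀/kT) / Z = 1.000/1.079 = 0.93.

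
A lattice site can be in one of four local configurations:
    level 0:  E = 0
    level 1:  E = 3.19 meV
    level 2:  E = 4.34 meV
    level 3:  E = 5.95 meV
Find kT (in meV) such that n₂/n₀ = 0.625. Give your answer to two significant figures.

9.2 meV

n₂/n₀ = exp[−(E₂−E₀)/kT] = 0.625.
⇒ (E₂−E₀)/kT = ln(1/0.625) = ln(1.600) = 0.4700.
kT = 4.34 meV / 0.4700 = 9.2 meV.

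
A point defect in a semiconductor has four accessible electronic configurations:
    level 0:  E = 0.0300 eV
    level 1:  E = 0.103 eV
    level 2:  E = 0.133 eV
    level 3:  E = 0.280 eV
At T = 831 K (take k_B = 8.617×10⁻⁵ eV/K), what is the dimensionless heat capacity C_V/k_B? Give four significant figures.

0.5090

k_BT = 8.617×10⁻⁵ × 831 K = 0.0716073 eV.
Eᵢ/kT = 0.418952, 1.43840, 1.85735, 3.91022.
Z = Σ e^(−Eᵢ/kT) = e^(−0.418952) + e^(−1.43840) + e^(−1.85735) + e^(−3.91022) = 0.657736 + 0.237307 + 0.156086 + 0.0200361 = 1.07117.
⟨E⟩ = 0.0658572 eV, ⟨E²⟩ = 0.00694697 eV².
C_V/k_B = (⟨E²⟩ − ⟨E⟩²)/(kT)² = (0.00694697 − 0.00433717)/0.00512761 = 0.5090.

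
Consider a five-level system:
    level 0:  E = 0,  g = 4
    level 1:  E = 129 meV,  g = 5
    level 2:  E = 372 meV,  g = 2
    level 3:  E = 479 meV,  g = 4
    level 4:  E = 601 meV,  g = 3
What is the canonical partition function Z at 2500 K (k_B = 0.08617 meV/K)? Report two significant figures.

k_BT = 0.08617 × 2500 K = 215.4 meV.
Eᵢ/kT = 0, 0.5989, 1.727, 2.224, 2.790.
Z = Σ gᵢe^(−Eᵢ/kT) = 4·e^(−0) + 5·e^(−0.5989) + 2·e^(−1.727) + 4·e^(−2.224) + 3·e^(−2.790) = 4.000 + 2.747 + 0.3556 + 0.4327 + 0.1843 = 7.720.

Z = 7.7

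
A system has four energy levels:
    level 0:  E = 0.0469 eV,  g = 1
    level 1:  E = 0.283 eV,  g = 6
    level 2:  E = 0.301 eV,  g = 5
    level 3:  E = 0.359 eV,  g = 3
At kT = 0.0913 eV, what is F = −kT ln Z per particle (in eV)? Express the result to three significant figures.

Eᵢ/kT = 0.51369, 3.0997, 3.2968, 3.9321.
Z = Σ gᵢe^(−Eᵢ/kT) = 1·e^(−0.51369) + 6·e^(−3.0997) + 5·e^(−3.2968) + 3·e^(−3.9321) = 0.59828 + 0.27038 + 0.18501 + 0.058807 = 1.1125.
F = −kT ln Z = −0.0913 × ln(1.1125) = −0.0913 × 0.10661 = -0.00973 eV.

-0.00973 eV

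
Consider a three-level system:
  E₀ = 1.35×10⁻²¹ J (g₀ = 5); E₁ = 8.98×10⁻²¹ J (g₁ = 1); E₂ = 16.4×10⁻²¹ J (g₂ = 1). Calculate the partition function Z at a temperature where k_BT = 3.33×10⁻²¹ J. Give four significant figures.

Z = 3.408

Eᵢ/kT = 0.405405, 2.69670, 4.92492.
Z = Σ gᵢe^(−Eᵢ/kT) = 5·e^(−0.405405) + 1·e^(−2.69670) + 1·e^(−4.92492) = 3.33353 + 0.0674277 + 0.00726331 = 3.40822.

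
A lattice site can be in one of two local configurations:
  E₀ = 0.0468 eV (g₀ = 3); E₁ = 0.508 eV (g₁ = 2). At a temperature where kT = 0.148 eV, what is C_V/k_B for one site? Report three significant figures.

Eᵢ/kT = 0.31622, 3.4324.
Z = Σ gᵢe^(−Eᵢ/kT) = 3·e^(−0.31622) + 2·e^(−3.4324) = 2.1867 + 0.064619 = 2.2513.
⟨E⟩ = 0.060038 eV, ⟨E²⟩ = 0.0095346 eV².
C_V/k_B = (⟨E²⟩ − ⟨E⟩²)/(kT)² = (0.0095346 − 0.0036046)/0.021904 = 0.271.

0.271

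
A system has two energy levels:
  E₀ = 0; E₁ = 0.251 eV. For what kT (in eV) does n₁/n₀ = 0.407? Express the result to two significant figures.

0.28 eV

n₁/n₀ = exp[−(E₁−E₀)/kT] = 0.407.
⇒ (E₁−E₀)/kT = ln(1/0.407) = ln(2.457) = 0.8989.
kT = 0.251 eV / 0.8989 = 0.28 eV.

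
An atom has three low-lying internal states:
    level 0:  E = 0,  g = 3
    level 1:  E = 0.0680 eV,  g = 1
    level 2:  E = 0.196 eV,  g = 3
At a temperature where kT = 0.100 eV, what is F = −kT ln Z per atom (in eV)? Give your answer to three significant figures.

-0.137 eV

Eᵢ/kT = 0, 0.68000, 1.9600.
Z = Σ gᵢe^(−Eᵢ/kT) = 3·e^(−0) + 1·e^(−0.68000) + 3·e^(−1.9600) = 3.0000 + 0.50662 + 0.42258 = 3.9292.
F = −kT ln Z = −0.100 × ln(3.9292) = −0.100 × 1.3684 = -0.137 eV.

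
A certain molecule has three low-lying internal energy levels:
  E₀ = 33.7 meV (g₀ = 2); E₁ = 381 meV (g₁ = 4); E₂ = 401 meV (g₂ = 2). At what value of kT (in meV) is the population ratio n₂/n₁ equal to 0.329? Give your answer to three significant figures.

n₂/n₁ = (g₂/g₁) exp[−(E₂−E₁)/kT] = 0.329.
⇒ (E₂−E₁)/kT = ln((2/4)/0.329) = ln(1.5198) = 0.41858.
kT = 20 meV / 0.41858 = 47.8 meV.

47.8 meV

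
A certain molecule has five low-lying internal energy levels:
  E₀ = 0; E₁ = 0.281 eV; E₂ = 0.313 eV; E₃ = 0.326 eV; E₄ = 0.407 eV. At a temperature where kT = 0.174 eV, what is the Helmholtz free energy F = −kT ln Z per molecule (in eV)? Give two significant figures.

Eᵢ/kT = 0, 1.615, 1.799, 1.874, 2.339.
Z = Σ e^(−Eᵢ/kT) = e^(−0) + e^(−1.615) + e^(−1.799) + e^(−1.874) + e^(−2.339) = 1.000 + 0.1989 + 0.1655 + 0.1535 + 0.09642 = 1.614.
F = −kT ln Z = −0.174 × ln(1.614) = −0.174 × 0.4787 = -0.083 eV.

-0.083 eV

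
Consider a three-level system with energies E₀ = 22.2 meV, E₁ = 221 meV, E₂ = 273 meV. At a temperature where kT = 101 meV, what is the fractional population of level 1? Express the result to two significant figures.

0.11

Eᵢ/kT = 0.2198, 2.188, 2.703.
Z = Σ e^(−Eᵢ/kT) = e^(−0.2198) + e^(−2.188) + e^(−2.703) = 0.8027 + 0.1121 + 0.06700 = 0.9818.
P₁ = e^(−E₁/kT) / Z = 0.1121/0.9818 = 0.11.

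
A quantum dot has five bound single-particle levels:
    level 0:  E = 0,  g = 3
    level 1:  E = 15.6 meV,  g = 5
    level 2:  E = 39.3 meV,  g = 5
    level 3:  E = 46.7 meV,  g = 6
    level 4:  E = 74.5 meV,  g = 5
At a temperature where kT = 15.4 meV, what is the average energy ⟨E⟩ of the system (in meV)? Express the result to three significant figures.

Eᵢ/kT = 0, 1.0130, 2.5519, 3.0325, 4.8377.
Z = Σ gᵢe^(−Eᵢ/kT) = 3·e^(−0) + 5·e^(−1.0130) + 5·e^(−2.5519) + 6·e^(−3.0325) + 5·e^(−4.8377) = 3.0000 + 1.8156 + 0.38967 + 0.28917 + 0.039626 = 5.5341.
⟨E⟩ = Σ Eᵢ gᵢe^(−Eᵢ/kT) / Z = (0·3.0000 + 15.6·1.8156 + 39.3·0.38967 + 46.7·0.28917 + 74.5·0.039626) / 5.5341 = 10.9 meV.

10.9 meV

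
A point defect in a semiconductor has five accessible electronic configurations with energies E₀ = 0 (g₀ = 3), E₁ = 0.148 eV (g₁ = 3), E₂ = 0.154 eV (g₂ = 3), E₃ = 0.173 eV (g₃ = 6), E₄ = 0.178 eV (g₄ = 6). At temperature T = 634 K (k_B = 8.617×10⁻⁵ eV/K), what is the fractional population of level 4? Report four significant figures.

k_BT = 8.617×10⁻⁵ × 634 K = 0.0546318 eV.
Eᵢ/kT = 0, 2.70904, 2.81887, 3.16665, 3.25818.
Z = Σ gᵢe^(−Eᵢ/kT) = 3·e^(−0) + 3·e^(−2.70904) + 3·e^(−2.81887) + 6·e^(−3.16665) + 6·e^(−3.25818) = 3.00000 + 0.199802 + 0.179020 + 0.252867 + 0.230750 = 3.86244.
P₄ = g₄ e^(−E₄/kT) / Z = 0.230750/3.86244 = 0.05974.

0.05974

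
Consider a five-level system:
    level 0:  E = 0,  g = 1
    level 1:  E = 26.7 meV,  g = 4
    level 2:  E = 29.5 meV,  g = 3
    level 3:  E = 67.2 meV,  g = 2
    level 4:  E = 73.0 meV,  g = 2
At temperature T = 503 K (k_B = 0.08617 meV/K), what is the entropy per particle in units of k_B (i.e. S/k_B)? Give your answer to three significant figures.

2.37

k_BT = 0.08617 × 503 K = 43.344 meV.
Eᵢ/kT = 0, 0.61600, 0.68060, 1.5504, 1.6842.
Z = Σ gᵢe^(−Eᵢ/kT) = 1·e^(−0) + 4·e^(−0.61600) + 3·e^(−0.68060) + 2·e^(−1.5504) + 2·e^(−1.6842) = 1.0000 + 2.1604 + 1.5189 + 0.42433 + 0.37119 = 5.4748.
⟨E⟩ = Σ EᵢPᵢ = 28.878 meV.
S/k_B = ln Z + ⟨E⟩/kT = ln(5.4748) + 28.878/43.344 = 1.7002 + 0.66625 = 2.37.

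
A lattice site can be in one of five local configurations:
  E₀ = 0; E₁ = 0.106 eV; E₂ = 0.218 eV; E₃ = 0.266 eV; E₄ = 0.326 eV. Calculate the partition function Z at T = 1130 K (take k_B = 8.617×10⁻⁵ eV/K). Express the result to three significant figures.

k_BT = 8.617×10⁻⁵ × 1130 K = 0.097372 eV.
Eᵢ/kT = 0, 1.0886, 2.2388, 2.7318, 3.3480.
Z = Σ e^(−Eᵢ/kT) = e^(−0) + e^(−1.0886) + e^(−2.2388) + e^(−2.7318) + e^(−3.3480) = 1.0000 + 0.33669 + 0.10659 + 0.065102 + 0.035155 = 1.5435.

Z = 1.54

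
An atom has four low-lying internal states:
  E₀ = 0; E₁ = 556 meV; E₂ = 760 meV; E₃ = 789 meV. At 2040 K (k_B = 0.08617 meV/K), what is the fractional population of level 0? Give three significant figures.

0.937

k_BT = 0.08617 × 2040 K = 175.79 meV.
Eᵢ/kT = 0, 3.1629, 4.3233, 4.4883.
Z = Σ e^(−Eᵢ/kT) = e^(−0) + e^(−3.1629) + e^(−4.3233) + e^(−4.4883) = 1.0000 + 0.042303 + 0.013256 + 0.011240 = 1.0668.
P₀ = e^(−E₀/kT) / Z = 1.0000/1.0668 = 0.937.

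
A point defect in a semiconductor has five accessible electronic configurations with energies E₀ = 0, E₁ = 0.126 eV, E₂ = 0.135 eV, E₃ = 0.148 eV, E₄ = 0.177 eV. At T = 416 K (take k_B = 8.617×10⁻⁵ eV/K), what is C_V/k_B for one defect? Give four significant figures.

k_BT = 8.617×10⁻⁵ × 416 K = 0.0358467 eV.
Eᵢ/kT = 0, 3.51497, 3.76604, 4.12869, 4.93769.
Z = Σ e^(−Eᵢ/kT) = e^(−0) + e^(−3.51497) + e^(−3.76604) + e^(−4.12869) + e^(−4.93769) = 1.00000 + 0.0297487 + 0.0231435 + 0.0161040 + 0.00717114 = 1.07617.
⟨E⟩ = 0.00978042 eV, ⟨E²⟩ = 0.00136734 eV².
C_V/k_B = (⟨E²⟩ − ⟨E⟩²)/(kT)² = (0.00136734 − 0.0000956566)/0.00128499 = 0.9896.

0.9896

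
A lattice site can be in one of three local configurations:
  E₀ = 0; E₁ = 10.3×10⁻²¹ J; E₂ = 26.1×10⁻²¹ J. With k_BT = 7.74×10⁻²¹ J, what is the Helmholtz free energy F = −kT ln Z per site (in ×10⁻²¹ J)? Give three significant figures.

Eᵢ/kT = 0, 1.3307, 3.3721.
Z = Σ e^(−Eᵢ/kT) = e^(−0) + e^(−1.3307) + e^(−3.3721) = 1.0000 + 0.26429 + 0.034317 = 1.2986.
F = −kT ln Z = −7.74 × ln(1.2986) = −7.74 × 0.26129 = -2.02 ×10⁻²¹ J.

-2.02 ×10⁻²¹ J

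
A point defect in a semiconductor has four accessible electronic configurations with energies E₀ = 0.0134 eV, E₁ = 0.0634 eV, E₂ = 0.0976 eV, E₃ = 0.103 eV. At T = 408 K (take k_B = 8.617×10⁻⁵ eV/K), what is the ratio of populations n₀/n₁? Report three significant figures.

4.15

k_BT = 8.617×10⁻⁵ × 408 K = 0.035157 eV.
n₀/n₁ = exp[−(E₀−E₁)/kT] = exp(−(-0.0500 eV)/(0.035157 eV)) = exp(1.4222) = 4.15.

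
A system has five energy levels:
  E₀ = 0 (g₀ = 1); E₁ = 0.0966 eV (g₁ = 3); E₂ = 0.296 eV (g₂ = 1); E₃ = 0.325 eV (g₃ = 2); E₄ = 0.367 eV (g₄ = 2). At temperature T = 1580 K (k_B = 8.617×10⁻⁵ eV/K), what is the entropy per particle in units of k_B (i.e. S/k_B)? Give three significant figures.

1.79

k_BT = 8.617×10⁻⁵ × 1580 K = 0.13615 eV.
Eᵢ/kT = 0, 0.70951, 2.1741, 2.3871, 2.6956.
Z = Σ gᵢe^(−Eᵢ/kT) = 1·e^(−0) + 3·e^(−0.70951) + 1·e^(−2.1741) + 2·e^(−2.3871) + 2·e^(−2.6956) = 1.0000 + 1.4757 + 0.11371 + 0.18379 + 0.13500 = 2.9082.
⟨E⟩ = Σ EᵢPᵢ = 0.098166 eV.
S/k_B = ln Z + ⟨E⟩/kT = ln(2.9082) + 0.098166/0.13615 = 1.0675 + 0.72101 = 1.79.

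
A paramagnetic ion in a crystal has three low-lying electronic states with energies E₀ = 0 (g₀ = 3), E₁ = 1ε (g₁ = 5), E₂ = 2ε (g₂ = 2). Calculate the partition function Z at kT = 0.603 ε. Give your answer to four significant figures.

Eᵢ/kT = 0, 1.65837, 3.31675.
Z = Σ gᵢe^(−Eᵢ/kT) = 3·e^(−0) + 5·e^(−1.65837) + 2·e^(−3.31675) = 3.00000 + 0.952246 + 0.0725410 = 4.02479.

Z = 4.025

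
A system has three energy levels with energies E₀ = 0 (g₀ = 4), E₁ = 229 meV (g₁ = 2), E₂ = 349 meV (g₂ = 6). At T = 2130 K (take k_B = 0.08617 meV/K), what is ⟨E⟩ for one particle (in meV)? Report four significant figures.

k_BT = 0.08617 × 2130 K = 183.542 meV.
Eᵢ/kT = 0, 1.24767, 1.90147.
Z = Σ gᵢe^(−Eᵢ/kT) = 4·e^(−0) + 2·e^(−1.24767) + 6·e^(−1.90147) = 4.00000 + 0.574346 + 0.896093 = 5.47044.
⟨E⟩ = Σ Eᵢ gᵢe^(−Eᵢ/kT) / Z = (0·4.00000 + 229·0.574346 + 349·0.896093) / 5.47044 = 81.21 meV.

81.21 meV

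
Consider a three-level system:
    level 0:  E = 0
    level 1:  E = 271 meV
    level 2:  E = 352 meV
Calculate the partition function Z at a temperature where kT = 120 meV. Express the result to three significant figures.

Z = 1.16

Eᵢ/kT = 0, 2.2583, 2.9333.
Z = Σ e^(−Eᵢ/kT) = e^(−0) + e^(−2.2583) + e^(−2.9333) = 1.0000 + 0.10453 + 0.053221 = 1.1578.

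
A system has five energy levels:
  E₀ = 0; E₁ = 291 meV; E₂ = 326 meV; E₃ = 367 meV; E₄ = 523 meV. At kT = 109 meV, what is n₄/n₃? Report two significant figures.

n₄/n₃ = exp[−(E₄−E₃)/kT] = exp(−(156 meV)/(109 meV)) = exp(-1.431) = 0.24.

0.24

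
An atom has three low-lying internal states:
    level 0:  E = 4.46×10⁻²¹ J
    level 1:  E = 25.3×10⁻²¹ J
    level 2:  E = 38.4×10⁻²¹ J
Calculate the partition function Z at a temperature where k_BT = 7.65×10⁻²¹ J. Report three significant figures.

Eᵢ/kT = 0.58301, 3.3072, 5.0196.
Z = Σ e^(−Eᵢ/kT) = e^(−0.58301) + e^(−3.3072) + e^(−5.0196) = 0.55822 + 0.036619 + 0.0066072 = 0.60145.

Z = 0.601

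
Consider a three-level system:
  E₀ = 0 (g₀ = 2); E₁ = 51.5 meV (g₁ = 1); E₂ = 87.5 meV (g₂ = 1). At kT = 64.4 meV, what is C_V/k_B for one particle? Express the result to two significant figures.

0.21

Eᵢ/kT = 0, 0.7997, 1.359.
Z = Σ gᵢe^(−Eᵢ/kT) = 2·e^(−0) + 1·e^(−0.7997) + 1·e^(−1.359) = 2.000 + 0.4495 + 0.2569 = 2.706.
⟨E⟩ = 16.86 meV, ⟨E²⟩ = 1167 meV².
C_V/k_B = (⟨E²⟩ − ⟨E⟩²)/(kT)² = (1167 − 284.3)/4147 = 0.21.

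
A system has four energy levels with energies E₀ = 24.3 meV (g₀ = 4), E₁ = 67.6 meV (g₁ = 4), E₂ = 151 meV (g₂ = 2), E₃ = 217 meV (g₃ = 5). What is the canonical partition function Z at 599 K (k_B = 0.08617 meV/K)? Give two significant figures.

Z = 3.8

k_BT = 0.08617 × 599 K = 51.62 meV.
Eᵢ/kT = 0.4707, 1.310, 2.925, 4.204.
Z = Σ gᵢe^(−Eᵢ/kT) = 4·e^(−0.4707) + 4·e^(−1.310) + 2·e^(−2.925) + 5·e^(−4.204) = 2.498 + 1.079 + 0.1073 + 0.07468 = 3.759.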